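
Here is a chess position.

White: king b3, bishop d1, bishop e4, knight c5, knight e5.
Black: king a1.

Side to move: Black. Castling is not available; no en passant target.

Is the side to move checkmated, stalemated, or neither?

Black to move; black king on a1.
In check: no.
King squares — b1: attacked by Be4; a2: attacked by Kb3; b2: attacked by Kb3.
Legal moves for Black: none.
Not in check and no legal moves → stalemate.

stalemate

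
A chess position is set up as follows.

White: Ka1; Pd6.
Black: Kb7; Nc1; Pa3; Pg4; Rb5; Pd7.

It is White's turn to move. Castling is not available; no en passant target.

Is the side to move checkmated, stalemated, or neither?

White to move; white king on a1.
In check: no.
King squares — b1: attacked by Rb5; a2: attacked by Nc1; b2: attacked by Pa3.
Legal moves for White: none.
Not in check and no legal moves → stalemate.

stalemate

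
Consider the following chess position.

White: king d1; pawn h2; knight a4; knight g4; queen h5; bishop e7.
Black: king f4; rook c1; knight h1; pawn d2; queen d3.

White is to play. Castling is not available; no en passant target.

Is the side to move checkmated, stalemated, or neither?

checkmate

White to move; white king on d1.
In check: yes, from the black rook on c1.
King squares — c1: attacked by Pd2; e1: attacked by Rc1; c2: attacked by Rc1; d2: attacked by Qd3; e2: attacked by Qd3.
Legal moves for White: none.
In check with no legal moves → checkmate.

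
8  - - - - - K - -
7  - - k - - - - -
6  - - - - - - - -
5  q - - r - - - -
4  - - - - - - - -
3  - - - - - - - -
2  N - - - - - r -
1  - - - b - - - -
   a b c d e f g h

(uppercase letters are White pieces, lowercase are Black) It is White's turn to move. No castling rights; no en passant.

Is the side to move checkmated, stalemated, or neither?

White to move; white king on f8.
In check: no.
Legal moves for White: Ke8, Kf7, Ke7, Nb4, Nc3, Nc1.
White has 6 legal moves and is not in check → neither.

neither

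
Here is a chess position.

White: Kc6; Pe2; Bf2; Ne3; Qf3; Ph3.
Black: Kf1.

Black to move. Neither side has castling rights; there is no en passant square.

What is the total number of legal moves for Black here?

0

Black to move; king on f1.
In check: yes, from the white knight on e3.
Legal moves: none.
Count: 0.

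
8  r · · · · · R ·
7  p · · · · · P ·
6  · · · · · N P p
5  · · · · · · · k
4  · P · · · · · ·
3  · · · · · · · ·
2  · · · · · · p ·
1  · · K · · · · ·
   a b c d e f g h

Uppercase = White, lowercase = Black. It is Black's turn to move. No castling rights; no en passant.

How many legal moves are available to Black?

3

Black to move; king on h5.
In check: yes, from the white knight on f6.
Legal moves: Kxg6, Kg5, Kh4.
Count: 3.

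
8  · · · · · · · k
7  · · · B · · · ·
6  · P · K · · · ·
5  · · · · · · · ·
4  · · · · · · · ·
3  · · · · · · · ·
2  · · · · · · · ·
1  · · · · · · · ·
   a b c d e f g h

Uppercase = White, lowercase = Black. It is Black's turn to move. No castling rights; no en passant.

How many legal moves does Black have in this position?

Black to move; king on h8.
In check: no.
Legal moves: Kg8, Kh7, Kg7.
Count: 3.

3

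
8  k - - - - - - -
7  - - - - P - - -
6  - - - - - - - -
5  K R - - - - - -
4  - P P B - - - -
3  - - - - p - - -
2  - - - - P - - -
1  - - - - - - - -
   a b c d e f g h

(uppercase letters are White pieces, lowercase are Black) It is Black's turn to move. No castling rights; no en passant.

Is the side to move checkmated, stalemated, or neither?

stalemate

Black to move; black king on a8.
In check: no.
King squares — a7: attacked by Bd4; b7: attacked by Rb5; b8: attacked by Rb5.
Legal moves for Black: none.
Not in check and no legal moves → stalemate.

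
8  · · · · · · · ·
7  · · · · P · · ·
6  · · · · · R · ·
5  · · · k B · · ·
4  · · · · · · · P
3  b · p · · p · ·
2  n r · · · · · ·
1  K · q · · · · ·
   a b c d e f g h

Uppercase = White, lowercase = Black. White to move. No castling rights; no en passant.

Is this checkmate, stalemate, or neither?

White to move; white king on a1.
In check: yes, from the black queen on c1.
King squares — b1: attacked by Qc1; a2: attacked by Rb2; b2: attacked by Qc1.
Legal moves for White: none.
In check with no legal moves → checkmate.

checkmate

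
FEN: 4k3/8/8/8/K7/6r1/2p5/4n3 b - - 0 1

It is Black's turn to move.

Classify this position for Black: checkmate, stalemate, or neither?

neither

Black to move; black king on e8.
In check: no.
Legal moves for Black include: Kf8, Kd8, Kf7, Ke7, Kd7, Rg8, Rg7, Rg6, Rg5, Rg4+, Rh3, Rf3, Re3, Rd3, Rc3, Rb3, Ra3+, Rg2, ... (list truncated; more exist).
Black has legal moves and is not in check → neither.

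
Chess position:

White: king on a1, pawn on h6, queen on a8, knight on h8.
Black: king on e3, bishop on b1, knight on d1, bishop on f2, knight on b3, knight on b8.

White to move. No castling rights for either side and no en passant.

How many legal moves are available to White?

White to move; king on a1.
In check: yes, from the black knight on b3.
Legal moves: Kxb1.
Count: 1.

1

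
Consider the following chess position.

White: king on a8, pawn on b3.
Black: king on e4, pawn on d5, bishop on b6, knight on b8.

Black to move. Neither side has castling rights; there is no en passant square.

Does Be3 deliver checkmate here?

After Be3: white king on a8; in check: no.
White is not in check, so this cannot be checkmate.

no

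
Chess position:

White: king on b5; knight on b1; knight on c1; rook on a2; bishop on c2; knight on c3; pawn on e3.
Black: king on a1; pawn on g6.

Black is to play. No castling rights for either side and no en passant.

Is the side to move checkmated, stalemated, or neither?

checkmate

Black to move; black king on a1.
In check: yes, from the white rook on a2.
King squares — b1: attacked by Bc2; a2: attacked by Nc1; b2: attacked by Ra2.
Legal moves for Black: none.
In check with no legal moves → checkmate.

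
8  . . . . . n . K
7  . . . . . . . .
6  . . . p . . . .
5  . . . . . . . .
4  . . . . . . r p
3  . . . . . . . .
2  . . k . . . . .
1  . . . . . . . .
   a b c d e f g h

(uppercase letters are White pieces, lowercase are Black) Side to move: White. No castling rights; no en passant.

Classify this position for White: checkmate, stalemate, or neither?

stalemate

White to move; white king on h8.
In check: no.
King squares — g7: attacked by Rg4; h7: attacked by Nf8; g8: attacked by Rg4.
Legal moves for White: none.
Not in check and no legal moves → stalemate.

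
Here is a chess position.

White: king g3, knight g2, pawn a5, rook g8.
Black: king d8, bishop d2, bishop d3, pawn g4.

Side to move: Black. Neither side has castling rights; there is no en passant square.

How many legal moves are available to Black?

3

Black to move; king on d8.
In check: yes, from the white rook on g8.
Legal moves: Ke7, Kd7, Kc7.
Count: 3.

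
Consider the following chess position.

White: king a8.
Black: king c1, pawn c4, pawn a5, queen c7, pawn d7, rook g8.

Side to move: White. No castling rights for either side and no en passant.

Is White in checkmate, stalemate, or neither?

White to move; white king on a8.
In check: yes, from the black rook on g8.
King squares — a7: attacked by Qc7; b7: attacked by Qc7; b8: attacked by Qc7.
Legal moves for White: none.
In check with no legal moves → checkmate.

checkmate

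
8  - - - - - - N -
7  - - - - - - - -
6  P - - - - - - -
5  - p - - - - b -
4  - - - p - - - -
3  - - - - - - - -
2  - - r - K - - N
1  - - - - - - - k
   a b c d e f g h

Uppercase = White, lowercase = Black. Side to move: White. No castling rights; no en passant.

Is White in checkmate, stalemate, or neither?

White to move; white king on e2.
In check: yes, from the black rook on c2.
King squares — d1: available; e1: available; f1: available; d2: attacked by Rc2; f2: attacked by Rc2; d3: available; e3: attacked by Pd4; f3: available.
Legal moves for White: Kf3, Kd3, Kf1, Ke1, Kd1.
White is in check but has 5 legal moves → neither.

neither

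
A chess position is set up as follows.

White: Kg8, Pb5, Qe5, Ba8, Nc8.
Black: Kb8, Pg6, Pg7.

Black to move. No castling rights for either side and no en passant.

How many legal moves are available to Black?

Black to move; king on b8.
In check: yes, from the white queen on e5.
Legal moves: Kxc8, Kxa8.
Count: 2.

2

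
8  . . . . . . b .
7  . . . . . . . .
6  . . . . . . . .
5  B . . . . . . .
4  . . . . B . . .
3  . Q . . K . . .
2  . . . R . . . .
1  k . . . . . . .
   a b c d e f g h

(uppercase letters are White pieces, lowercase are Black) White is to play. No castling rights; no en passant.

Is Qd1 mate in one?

yes

After Qd1: black king on a1; in check: yes, from the white queen on d1.
King squares — b1: attacked by Qd1; a2: attacked by Rd2; b2: attacked by Rd2.
Black has no legal moves → checkmate.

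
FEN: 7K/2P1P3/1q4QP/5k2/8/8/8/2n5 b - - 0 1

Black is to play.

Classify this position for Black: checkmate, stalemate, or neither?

neither

Black to move; black king on f5.
In check: yes, from the white queen on g6.
King squares — e4: attacked by Qg6; f4: available; g4: attacked by Qg6; e5: available; g5: attacked by Qg6; e6: attacked by Qg6; f6: attacked by Qg6; g6: available.
Legal moves for Black: Kxg6, Ke5, Kf4, Qxg6.
Black is in check but has 4 legal moves → neither.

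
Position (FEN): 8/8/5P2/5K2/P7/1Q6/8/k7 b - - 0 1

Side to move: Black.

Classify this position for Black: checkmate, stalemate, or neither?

Black to move; black king on a1.
In check: no.
King squares — b1: attacked by Qb3; a2: attacked by Qb3; b2: attacked by Qb3.
Legal moves for Black: none.
Not in check and no legal moves → stalemate.

stalemate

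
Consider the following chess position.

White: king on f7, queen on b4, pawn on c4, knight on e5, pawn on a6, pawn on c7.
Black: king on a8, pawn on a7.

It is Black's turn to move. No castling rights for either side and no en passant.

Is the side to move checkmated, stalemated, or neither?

stalemate

Black to move; black king on a8.
In check: no.
King squares — a7: own pawn; b7: attacked by Qb4; b8: attacked by Qb4.
Legal moves for Black: none.
Not in check and no legal moves → stalemate.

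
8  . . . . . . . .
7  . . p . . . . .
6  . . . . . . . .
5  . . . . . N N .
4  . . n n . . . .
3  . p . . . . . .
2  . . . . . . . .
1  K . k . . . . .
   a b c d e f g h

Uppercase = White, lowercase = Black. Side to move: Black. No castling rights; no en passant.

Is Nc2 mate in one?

yes

After Nc2: white king on a1; in check: yes, from the black knight on c2.
King squares — b1: attacked by Kc1; a2: attacked by Pb3; b2: attacked by Kc1.
White has no legal moves → checkmate.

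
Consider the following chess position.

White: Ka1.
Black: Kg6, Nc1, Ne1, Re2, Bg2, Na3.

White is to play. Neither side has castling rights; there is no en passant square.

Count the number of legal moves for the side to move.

White to move; king on a1.
In check: no.
Legal moves: none.
Count: 0.

0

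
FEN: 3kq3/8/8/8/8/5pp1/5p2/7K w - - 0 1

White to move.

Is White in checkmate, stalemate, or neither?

stalemate

White to move; white king on h1.
In check: no.
King squares — g1: attacked by Pf2; g2: attacked by Pf3; h2: attacked by Pg3.
Legal moves for White: none.
Not in check and no legal moves → stalemate.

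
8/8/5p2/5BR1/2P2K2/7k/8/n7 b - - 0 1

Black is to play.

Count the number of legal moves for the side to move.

Black to move; king on h3.
In check: yes, from the white bishop on f5.
Legal moves: Kh4, Kh2.
Count: 2.

2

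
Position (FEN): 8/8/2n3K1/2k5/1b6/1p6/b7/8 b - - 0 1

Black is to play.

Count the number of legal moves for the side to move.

20

Black to move; king on c5.
In check: no.
Legal moves: Nd8, Nb8, Ne7+, Na7, Ne5+, Na5, Nd4, Kd6, Kb6, Kd5, Kb5, Kd4, Kc4, Ba5, Bc3, Ba3, Bd2, Be1, Bb1+, b2.
Count: 20.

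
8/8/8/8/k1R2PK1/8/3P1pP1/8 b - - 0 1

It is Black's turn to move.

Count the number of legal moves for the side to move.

Black to move; king on a4.
In check: yes, from the white rook on c4.
Legal moves: Kb5, Ka5, Kb3, Ka3.
Count: 4.

4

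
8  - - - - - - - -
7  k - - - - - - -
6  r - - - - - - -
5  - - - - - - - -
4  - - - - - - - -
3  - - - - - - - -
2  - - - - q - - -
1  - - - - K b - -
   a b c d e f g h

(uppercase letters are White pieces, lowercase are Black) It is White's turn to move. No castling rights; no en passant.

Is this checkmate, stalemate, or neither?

checkmate

White to move; white king on e1.
In check: yes, from the black queen on e2.
King squares — d1: attacked by Qe2; f1: attacked by Qe2; d2: attacked by Qe2; e2: attacked by Bf1; f2: attacked by Qe2.
Legal moves for White: none.
In check with no legal moves → checkmate.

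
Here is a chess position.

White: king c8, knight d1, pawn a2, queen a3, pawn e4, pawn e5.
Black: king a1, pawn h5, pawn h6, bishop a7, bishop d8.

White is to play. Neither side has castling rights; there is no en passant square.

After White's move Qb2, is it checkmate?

After Qb2: black king on a1; in check: yes, from the white queen on b2.
King squares — b1: attacked by Qb2; a2: attacked by Qb2; b2: attacked by Nd1.
Black has no legal moves → checkmate.

yes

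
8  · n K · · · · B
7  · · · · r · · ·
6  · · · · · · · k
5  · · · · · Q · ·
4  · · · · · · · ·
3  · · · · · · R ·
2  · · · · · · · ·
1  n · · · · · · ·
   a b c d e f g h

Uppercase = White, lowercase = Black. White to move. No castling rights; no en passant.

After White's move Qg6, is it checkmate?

yes

After Qg6: black king on h6; in check: yes, from the white queen on g6.
King squares — g5: attacked by Rg3; h5: attacked by Qg6; g6: attacked by Rg3; g7: attacked by Qg6; h7: attacked by Qg6.
Black has no legal moves → checkmate.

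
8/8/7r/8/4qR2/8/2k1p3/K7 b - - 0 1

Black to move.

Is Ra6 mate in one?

yes

After Ra6: white king on a1; in check: yes, from the black rook on a6.
King squares — b1: attacked by Kc2; a2: attacked by Ra6; b2: attacked by Kc2.
White has no legal moves → checkmate.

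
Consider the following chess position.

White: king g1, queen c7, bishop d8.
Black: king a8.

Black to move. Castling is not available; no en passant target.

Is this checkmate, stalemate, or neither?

Black to move; black king on a8.
In check: no.
King squares — a7: attacked by Qc7; b7: attacked by Qc7; b8: attacked by Qc7.
Legal moves for Black: none.
Not in check and no legal moves → stalemate.

stalemate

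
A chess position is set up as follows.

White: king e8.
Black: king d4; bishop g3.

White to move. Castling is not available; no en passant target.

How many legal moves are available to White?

5

White to move; king on e8.
In check: no.
Legal moves: Kf8, Kd8, Kf7, Ke7, Kd7.
Count: 5.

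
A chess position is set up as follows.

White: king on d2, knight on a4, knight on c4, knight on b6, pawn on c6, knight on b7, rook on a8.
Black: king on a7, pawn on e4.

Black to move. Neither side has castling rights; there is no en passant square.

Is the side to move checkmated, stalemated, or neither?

Black to move; black king on a7.
In check: yes, from the white rook on a8.
King squares — a6: attacked by Ra8; b6: attacked by Na4; b7: attacked by Pc6; a8: attacked by Nb6; b8: attacked by Ra8.
Legal moves for Black: none.
In check with no legal moves → checkmate.

checkmate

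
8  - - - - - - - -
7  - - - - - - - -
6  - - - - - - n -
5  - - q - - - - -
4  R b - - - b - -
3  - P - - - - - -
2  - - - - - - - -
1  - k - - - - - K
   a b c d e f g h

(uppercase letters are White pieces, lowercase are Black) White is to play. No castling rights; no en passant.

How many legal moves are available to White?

9

White to move; king on h1.
In check: no.
Legal moves: Ra8, Ra7, Ra6, Ra5, Rxb4, Ra3, Ra2, Ra1+, Kg2.
Count: 9.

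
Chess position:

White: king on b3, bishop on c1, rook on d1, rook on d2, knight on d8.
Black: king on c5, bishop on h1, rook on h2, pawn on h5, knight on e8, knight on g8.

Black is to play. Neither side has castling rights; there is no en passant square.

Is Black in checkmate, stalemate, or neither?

Black to move; black king on c5.
In check: no.
Legal moves for Black include: Ne7, Nh6, Ngf6, Ng7, Nc7, Nef6, Nd6, Kb6, Kb5, Rh4, Rh3+, Rg2, Rf2, Re2, Rxd2, Ba8, Bb7, Bc6, ... (list truncated; more exist).
Black has legal moves and is not in check → neither.

neither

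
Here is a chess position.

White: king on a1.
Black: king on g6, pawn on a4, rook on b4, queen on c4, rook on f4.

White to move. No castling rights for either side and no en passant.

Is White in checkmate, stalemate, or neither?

White to move; white king on a1.
In check: no.
King squares — b1: attacked by Rb4; a2: attacked by Qc4; b2: attacked by Rb4.
Legal moves for White: none.
Not in check and no legal moves → stalemate.

stalemate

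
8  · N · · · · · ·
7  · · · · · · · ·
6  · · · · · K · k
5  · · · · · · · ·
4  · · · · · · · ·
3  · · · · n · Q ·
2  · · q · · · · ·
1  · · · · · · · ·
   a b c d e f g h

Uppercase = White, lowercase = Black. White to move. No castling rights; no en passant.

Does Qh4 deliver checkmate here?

After Qh4: black king on h6; in check: yes, from the white queen on h4.
King squares — g5: attacked by Qh4; h5: attacked by Qh4; g6: attacked by Kf6; g7: attacked by Kf6; h7: attacked by Qh4.
Black has no legal moves → checkmate.

yes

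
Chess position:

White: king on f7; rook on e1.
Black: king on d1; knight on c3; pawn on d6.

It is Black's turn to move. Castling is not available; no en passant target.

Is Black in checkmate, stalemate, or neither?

Black to move; black king on d1.
In check: yes, from the white rook on e1.
Legal moves for Black: Kd2, Kc2, Kxe1.
Black is in check but has 3 legal moves → neither.

neither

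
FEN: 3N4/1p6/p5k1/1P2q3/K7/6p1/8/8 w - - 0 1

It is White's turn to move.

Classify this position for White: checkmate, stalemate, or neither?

White to move; white king on a4.
In check: no.
Legal moves for White: Nf7, Nxb7, Ne6, Nc6, Ka5, Kb4, Kb3, Ka3, bxa6, b6.
White has 10 legal moves and is not in check → neither.

neither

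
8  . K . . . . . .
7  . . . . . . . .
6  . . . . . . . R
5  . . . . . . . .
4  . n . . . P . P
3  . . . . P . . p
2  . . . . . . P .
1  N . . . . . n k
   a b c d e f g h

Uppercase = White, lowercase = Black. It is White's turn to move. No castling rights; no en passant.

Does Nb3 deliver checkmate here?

After Nb3: black king on h1; in check: no.
Black is not in check, so this cannot be checkmate.

no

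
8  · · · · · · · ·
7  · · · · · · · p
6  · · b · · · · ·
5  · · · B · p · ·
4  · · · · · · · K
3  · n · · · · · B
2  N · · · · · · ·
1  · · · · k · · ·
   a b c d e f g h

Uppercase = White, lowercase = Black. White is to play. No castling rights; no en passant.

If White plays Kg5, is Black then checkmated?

no

After Kg5: black king on e1; in check: no.
Black is not in check, so this cannot be checkmate.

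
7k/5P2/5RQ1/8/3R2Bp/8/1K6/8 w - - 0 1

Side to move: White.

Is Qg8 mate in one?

yes

After Qg8: black king on h8; in check: yes, from the white queen on g8.
King squares — g7: attacked by Qg8; h7: attacked by Qg8; g8: attacked by Pf7.
Black has no legal moves → checkmate.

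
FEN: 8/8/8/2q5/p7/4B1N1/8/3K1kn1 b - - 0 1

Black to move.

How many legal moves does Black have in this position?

Black to move; king on f1.
In check: yes, from the white knight on g3.
Legal moves: Kg2.
Count: 1.

1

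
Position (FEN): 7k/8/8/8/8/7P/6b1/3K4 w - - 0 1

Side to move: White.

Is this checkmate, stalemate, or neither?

neither

White to move; white king on d1.
In check: no.
Legal moves for White: Ke2, Kd2, Kc2, Ke1, Kc1, h4.
White has 6 legal moves and is not in check → neither.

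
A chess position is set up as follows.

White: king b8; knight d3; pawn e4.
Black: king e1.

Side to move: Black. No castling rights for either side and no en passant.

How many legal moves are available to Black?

Black to move; king on e1.
In check: yes, from the white knight on d3.
Legal moves: Ke2, Kd2, Kf1, Kd1.
Count: 4.

4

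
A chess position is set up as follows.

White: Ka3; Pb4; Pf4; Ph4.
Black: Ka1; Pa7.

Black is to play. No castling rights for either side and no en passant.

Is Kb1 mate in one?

no

After Kb1: white king on a3; in check: no.
White is not in check, so this cannot be checkmate.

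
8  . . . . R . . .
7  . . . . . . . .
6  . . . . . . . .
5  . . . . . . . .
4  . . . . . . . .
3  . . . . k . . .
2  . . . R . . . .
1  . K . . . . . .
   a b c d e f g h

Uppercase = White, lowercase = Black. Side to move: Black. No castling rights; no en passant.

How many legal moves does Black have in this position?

3

Black to move; king on e3.
In check: yes, from the white rook on e8.
Legal moves: Kf4, Kf3, Kxd2.
Count: 3.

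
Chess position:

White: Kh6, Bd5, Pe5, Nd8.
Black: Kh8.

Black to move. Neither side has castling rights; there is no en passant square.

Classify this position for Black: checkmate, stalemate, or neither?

Black to move; black king on h8.
In check: no.
King squares — g7: attacked by Kh6; h7: attacked by Kh6; g8: attacked by Bd5.
Legal moves for Black: none.
Not in check and no legal moves → stalemate.

stalemate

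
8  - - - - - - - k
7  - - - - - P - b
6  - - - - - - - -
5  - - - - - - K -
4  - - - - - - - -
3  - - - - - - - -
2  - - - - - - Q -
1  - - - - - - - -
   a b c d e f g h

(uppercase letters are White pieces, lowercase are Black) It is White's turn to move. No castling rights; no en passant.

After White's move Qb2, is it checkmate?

yes

After Qb2: black king on h8; in check: yes, from the white queen on b2.
King squares — g7: attacked by Qb2; h7: own bishop; g8: attacked by Pf7.
Black has no legal moves → checkmate.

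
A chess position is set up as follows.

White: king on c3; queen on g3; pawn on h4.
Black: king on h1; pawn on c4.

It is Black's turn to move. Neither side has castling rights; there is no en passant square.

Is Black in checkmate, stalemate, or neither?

Black to move; black king on h1.
In check: no.
King squares — g1: attacked by Qg3; g2: attacked by Qg3; h2: attacked by Qg3.
Legal moves for Black: none.
Not in check and no legal moves → stalemate.

stalemate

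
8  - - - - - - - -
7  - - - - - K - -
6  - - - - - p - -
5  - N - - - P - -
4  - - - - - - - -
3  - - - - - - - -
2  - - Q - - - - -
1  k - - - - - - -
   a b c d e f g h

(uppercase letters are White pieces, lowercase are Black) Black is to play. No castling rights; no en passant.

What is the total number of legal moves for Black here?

Black to move; king on a1.
In check: no.
Legal moves: none.
Count: 0.

0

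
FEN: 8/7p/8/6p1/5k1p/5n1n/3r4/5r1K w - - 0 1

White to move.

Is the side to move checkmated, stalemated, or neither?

checkmate

White to move; white king on h1.
In check: yes, from the black rook on f1.
King squares — g1: attacked by Rf1; g2: attacked by Rd2; h2: attacked by Rd2.
Legal moves for White: none.
In check with no legal moves → checkmate.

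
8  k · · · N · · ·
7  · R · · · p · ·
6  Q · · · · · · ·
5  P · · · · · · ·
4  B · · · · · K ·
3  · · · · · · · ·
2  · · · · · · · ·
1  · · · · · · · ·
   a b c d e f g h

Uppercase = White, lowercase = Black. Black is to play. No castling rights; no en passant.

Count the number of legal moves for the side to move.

0

Black to move; king on a8.
In check: yes, from the white queen on a6.
Legal moves: none.
Count: 0.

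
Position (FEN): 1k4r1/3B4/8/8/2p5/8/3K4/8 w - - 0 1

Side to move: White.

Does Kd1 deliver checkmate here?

no

After Kd1: black king on b8; in check: no.
Black is not in check, so this cannot be checkmate.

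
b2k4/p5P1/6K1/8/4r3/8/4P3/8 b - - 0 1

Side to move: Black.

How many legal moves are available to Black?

23

Black to move; king on d8.
In check: no.
Legal moves: Ke8, Kc8, Ke7, Kd7, Kc7, Bb7, Bc6, Bd5, Re8, Re7, Re6+, Re5, Rh4, Rg4+, Rf4, Rd4, Rc4, Rb4, Ra4, Re3, Rxe2, a6, a5.
Count: 23.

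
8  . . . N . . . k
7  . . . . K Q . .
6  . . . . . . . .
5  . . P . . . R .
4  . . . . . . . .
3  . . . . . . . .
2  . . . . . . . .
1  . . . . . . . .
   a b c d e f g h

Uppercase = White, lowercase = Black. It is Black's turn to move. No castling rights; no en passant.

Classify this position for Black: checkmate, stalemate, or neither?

stalemate

Black to move; black king on h8.
In check: no.
King squares — g7: attacked by Rg5; h7: attacked by Qf7; g8: attacked by Rg5.
Legal moves for Black: none.
Not in check and no legal moves → stalemate.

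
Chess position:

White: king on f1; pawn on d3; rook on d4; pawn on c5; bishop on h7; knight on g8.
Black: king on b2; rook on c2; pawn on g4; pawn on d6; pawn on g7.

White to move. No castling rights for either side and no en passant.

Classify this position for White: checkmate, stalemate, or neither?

White to move; white king on f1.
In check: no.
Legal moves for White: Ne7, Nh6, Nf6, Bg6, Bf5, Be4, Rxd6, Rd5, Rxg4, Rf4, Re4, Rc4, Rb4+, Ra4, Kg1, Ke1, cxd6, c6.
White has 18 legal moves and is not in check → neither.

neither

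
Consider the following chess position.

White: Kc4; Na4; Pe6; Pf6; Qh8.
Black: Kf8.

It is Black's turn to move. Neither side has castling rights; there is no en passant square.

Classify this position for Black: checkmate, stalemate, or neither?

checkmate

Black to move; black king on f8.
In check: yes, from the white queen on h8.
King squares — e7: attacked by Pf6; f7: attacked by Pe6; g7: attacked by Pf6; e8: attacked by Qh8; g8: attacked by Qh8.
Legal moves for Black: none.
In check with no legal moves → checkmate.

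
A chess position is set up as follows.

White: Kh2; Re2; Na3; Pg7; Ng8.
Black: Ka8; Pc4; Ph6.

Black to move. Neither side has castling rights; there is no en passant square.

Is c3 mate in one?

no

After c3: white king on h2; in check: no.
White is not in check, so this cannot be checkmate.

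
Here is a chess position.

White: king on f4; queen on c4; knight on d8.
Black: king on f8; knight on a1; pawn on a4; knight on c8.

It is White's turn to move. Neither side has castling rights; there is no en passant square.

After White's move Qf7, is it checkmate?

After Qf7: black king on f8; in check: yes, from the white queen on f7.
King squares — e7: attacked by Qf7; f7: attacked by Nd8; g7: attacked by Qf7; e8: attacked by Qf7; g8: attacked by Qf7.
Black has no legal moves → checkmate.

yes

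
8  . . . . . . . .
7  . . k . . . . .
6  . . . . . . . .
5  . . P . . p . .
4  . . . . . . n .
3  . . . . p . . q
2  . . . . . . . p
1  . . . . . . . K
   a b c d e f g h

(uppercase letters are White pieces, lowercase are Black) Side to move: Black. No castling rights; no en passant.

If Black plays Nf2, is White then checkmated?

yes

After Nf2: white king on h1; in check: yes, from the black knight on f2.
King squares — g1: attacked by Ph2; g2: attacked by Qh3; h2: attacked by Qh3.
White has no legal moves → checkmate.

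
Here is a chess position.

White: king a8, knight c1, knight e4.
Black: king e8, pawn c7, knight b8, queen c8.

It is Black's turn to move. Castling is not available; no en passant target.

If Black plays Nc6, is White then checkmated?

After Nc6: white king on a8; in check: yes, from the black queen on c8.
King squares — a7: attacked by Nc6; b7: attacked by Qc8; b8: attacked by Nc6.
White has no legal moves → checkmate.

yes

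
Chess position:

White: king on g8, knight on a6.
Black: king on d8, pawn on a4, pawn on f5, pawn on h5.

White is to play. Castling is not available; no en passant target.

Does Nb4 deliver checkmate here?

no

After Nb4: black king on d8; in check: no.
Black is not in check, so this cannot be checkmate.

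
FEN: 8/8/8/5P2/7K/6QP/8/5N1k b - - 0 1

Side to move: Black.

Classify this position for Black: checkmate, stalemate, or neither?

Black to move; black king on h1.
In check: no.
King squares — g1: attacked by Qg3; g2: attacked by Qg3; h2: attacked by Nf1.
Legal moves for Black: none.
Not in check and no legal moves → stalemate.

stalemate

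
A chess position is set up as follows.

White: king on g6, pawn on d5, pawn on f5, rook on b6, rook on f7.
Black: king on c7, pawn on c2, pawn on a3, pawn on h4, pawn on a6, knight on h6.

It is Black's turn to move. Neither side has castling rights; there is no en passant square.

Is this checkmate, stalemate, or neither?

neither

Black to move; black king on c7.
In check: yes, from the white rook on f7.
King squares — b6: available; c6: attacked by Pd5; d6: attacked by Rb6; b7: attacked by Rb6; d7: attacked by Rf7; b8: attacked by Rb6; c8: available; d8: available.
Legal moves for Black: Kd8, Kc8, Kxb6, Nxf7.
Black is in check but has 4 legal moves → neither.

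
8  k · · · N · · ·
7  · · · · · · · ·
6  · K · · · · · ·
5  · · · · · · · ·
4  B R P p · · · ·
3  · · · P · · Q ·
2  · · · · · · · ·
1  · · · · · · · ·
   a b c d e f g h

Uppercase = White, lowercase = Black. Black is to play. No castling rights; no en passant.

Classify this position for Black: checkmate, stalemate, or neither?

stalemate

Black to move; black king on a8.
In check: no.
King squares — a7: attacked by Kb6; b7: attacked by Kb6; b8: attacked by Qg3.
Legal moves for Black: none.
Not in check and no legal moves → stalemate.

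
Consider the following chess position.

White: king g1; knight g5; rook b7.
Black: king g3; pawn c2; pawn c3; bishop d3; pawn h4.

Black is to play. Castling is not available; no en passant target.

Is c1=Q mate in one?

After c1=Q: white king on g1; in check: yes, from the black queen on c1.
King squares — f1: attacked by Qc1; h1: attacked by Qc1; f2: attacked by Kg3; g2: attacked by Kg3; h2: attacked by Kg3.
White has no legal moves → checkmate.

yes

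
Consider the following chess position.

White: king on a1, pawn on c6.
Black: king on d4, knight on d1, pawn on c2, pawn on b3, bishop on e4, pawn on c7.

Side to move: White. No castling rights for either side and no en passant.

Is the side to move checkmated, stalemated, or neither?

White to move; white king on a1.
In check: no.
King squares — b1: attacked by Pc2; a2: attacked by Pb3; b2: attacked by Nd1.
Legal moves for White: none.
Not in check and no legal moves → stalemate.

stalemate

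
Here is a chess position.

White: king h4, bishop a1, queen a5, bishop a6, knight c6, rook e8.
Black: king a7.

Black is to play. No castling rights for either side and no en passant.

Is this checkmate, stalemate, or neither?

checkmate

Black to move; black king on a7.
In check: yes, from the white knight on c6.
King squares — a6: attacked by Qa5; b6: attacked by Qa5; b7: attacked by Ba6; a8: attacked by Re8; b8: attacked by Nc6.
Legal moves for Black: none.
In check with no legal moves → checkmate.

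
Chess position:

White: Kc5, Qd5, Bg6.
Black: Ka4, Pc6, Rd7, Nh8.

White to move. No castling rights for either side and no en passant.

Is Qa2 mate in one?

yes

After Qa2: black king on a4; in check: yes, from the white queen on a2.
King squares — a3: attacked by Qa2; b3: attacked by Qa2; b4: attacked by Kc5; a5: attacked by Qa2; b5: attacked by Kc5.
Black has no legal moves → checkmate.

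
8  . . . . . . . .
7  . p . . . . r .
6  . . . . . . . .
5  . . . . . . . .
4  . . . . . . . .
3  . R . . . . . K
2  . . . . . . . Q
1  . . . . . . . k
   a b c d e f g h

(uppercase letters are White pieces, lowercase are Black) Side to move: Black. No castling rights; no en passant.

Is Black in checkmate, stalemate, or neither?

checkmate

Black to move; black king on h1.
In check: yes, from the white queen on h2.
King squares — g1: attacked by Qh2; g2: attacked by Qh2; h2: attacked by Kh3.
Legal moves for Black: none.
In check with no legal moves → checkmate.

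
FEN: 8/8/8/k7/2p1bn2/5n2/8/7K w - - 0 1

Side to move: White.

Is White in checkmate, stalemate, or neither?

stalemate

White to move; white king on h1.
In check: no.
King squares — g1: attacked by Nf3; g2: attacked by Nf4; h2: attacked by Nf3.
Legal moves for White: none.
Not in check and no legal moves → stalemate.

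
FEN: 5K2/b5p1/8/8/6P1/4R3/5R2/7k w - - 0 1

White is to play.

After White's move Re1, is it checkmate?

yes

After Re1: black king on h1; in check: yes, from the white rook on e1.
King squares — g1: attacked by Re1; g2: attacked by Rf2; h2: attacked by Rf2.
Black has no legal moves → checkmate.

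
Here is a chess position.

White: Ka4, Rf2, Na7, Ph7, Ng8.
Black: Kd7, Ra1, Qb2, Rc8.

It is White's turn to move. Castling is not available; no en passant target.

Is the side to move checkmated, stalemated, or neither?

White to move; white king on a4.
In check: yes, from the black rook on a1.
King squares — a3: attacked by Ra1; b3: attacked by Qb2; b4: attacked by Qb2; a5: attacked by Ra1; b5: attacked by Qb2.
Legal moves for White: none.
In check with no legal moves → checkmate.

checkmate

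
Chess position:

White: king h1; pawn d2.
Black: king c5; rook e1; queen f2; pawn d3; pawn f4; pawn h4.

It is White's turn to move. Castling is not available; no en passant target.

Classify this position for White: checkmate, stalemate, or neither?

checkmate

White to move; white king on h1.
In check: yes, from the black rook on e1.
King squares — g1: attacked by Re1; g2: attacked by Qf2; h2: attacked by Qf2.
Legal moves for White: none.
In check with no legal moves → checkmate.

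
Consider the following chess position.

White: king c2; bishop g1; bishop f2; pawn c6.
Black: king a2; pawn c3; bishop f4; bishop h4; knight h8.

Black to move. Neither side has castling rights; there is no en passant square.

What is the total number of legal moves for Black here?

Black to move; king on a2.
In check: no.
Legal moves: Nf7, Ng6, Bd8, Be7, Bf6, Bhg5, Bhg3, Bxf2, Bb8, Bc7, Bh6, Bd6, Bfg5, Be5, Bfg3, Be3, Bh2, Bd2, Bc1, Ka3, Ka1.
Count: 21.

21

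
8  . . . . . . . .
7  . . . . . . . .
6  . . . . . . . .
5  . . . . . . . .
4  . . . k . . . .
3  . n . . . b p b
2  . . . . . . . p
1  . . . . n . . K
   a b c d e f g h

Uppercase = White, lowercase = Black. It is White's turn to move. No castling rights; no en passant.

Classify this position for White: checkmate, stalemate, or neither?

White to move; white king on h1.
In check: yes, from the black bishop on f3.
King squares — g1: attacked by Ph2; g2: attacked by Ne1; h2: attacked by Pg3.
Legal moves for White: none.
In check with no legal moves → checkmate.

checkmate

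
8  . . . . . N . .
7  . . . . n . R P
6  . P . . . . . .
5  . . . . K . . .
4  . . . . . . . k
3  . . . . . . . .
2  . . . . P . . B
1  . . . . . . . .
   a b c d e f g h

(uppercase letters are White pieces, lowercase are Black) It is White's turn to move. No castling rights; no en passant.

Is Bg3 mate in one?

After Bg3: black king on h4; in check: yes, from the white bishop on g3.
Black has 2 legal replies: Kh5, Kh3.
In check but a legal move exists → not checkmate.

no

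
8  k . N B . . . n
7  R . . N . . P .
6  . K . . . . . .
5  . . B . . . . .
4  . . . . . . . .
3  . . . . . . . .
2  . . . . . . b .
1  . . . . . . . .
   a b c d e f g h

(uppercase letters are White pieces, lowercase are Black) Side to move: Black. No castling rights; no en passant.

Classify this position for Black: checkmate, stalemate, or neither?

Black to move; black king on a8.
In check: yes, from the white rook on a7.
King squares — a7: attacked by Kb6; b7: attacked by Kb6; b8: attacked by Nd7.
Legal moves for Black: none.
In check with no legal moves → checkmate.

checkmate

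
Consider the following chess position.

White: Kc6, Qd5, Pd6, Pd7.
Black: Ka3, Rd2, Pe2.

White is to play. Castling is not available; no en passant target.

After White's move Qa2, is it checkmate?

no

After Qa2: black king on a3; in check: yes, from the white queen on a2.
Black has 3 legal replies: Kb4, Kxa2, Rxa2.
In check but a legal move exists → not checkmate.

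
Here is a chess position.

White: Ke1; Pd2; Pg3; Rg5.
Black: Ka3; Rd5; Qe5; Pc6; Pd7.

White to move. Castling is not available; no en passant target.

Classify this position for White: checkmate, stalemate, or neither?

neither

White to move; white king on e1.
In check: yes, from the black queen on e5.
King squares — d1: available; f1: available; d2: own pawn; e2: attacked by Qe5; f2: available.
Legal moves for White: Kf2, Kf1, Kd1, Rxe5.
White is in check but has 4 legal moves → neither.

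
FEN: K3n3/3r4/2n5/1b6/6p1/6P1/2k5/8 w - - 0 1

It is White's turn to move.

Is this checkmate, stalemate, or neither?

stalemate

White to move; white king on a8.
In check: no.
King squares — a7: attacked by Nc6; b7: attacked by Rd7; b8: attacked by Nc6.
Legal moves for White: none.
Not in check and no legal moves → stalemate.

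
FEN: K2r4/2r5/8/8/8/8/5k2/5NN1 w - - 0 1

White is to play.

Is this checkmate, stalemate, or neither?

White to move; white king on a8.
In check: yes, from the black rook on d8.
King squares — a7: attacked by Rc7; b7: attacked by Rc7; b8: attacked by Rd8.
Legal moves for White: none.
In check with no legal moves → checkmate.

checkmate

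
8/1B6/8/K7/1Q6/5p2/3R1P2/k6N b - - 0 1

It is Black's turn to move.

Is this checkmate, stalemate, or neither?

Black to move; black king on a1.
In check: no.
King squares — b1: attacked by Qb4; a2: attacked by Rd2; b2: attacked by Rd2.
Legal moves for Black: none.
Not in check and no legal moves → stalemate.

stalemate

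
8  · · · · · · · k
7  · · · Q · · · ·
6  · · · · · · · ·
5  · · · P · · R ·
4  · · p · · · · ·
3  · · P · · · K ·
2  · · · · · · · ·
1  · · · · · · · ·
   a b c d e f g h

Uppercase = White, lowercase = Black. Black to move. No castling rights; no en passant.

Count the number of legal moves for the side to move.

Black to move; king on h8.
In check: no.
Legal moves: none.
Count: 0.

0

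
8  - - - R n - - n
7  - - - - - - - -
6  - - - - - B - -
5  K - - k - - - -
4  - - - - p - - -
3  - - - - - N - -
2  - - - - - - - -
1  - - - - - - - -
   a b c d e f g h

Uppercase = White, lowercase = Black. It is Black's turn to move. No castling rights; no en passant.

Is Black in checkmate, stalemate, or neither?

neither

Black to move; black king on d5.
In check: yes, from the white rook on d8.
King squares — c4: available; d4: attacked by Nf3; e4: own pawn; c5: available; e5: attacked by Nf3; c6: available; d6: attacked by Rd8; e6: available.
Legal moves for Black: Ke6, Kc6, Kc5, Kc4, Nd6.
Black is in check but has 5 legal moves → neither.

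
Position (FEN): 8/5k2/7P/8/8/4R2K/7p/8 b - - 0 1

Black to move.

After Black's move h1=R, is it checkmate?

no

After h1=R: white king on h3; in check: yes, from the black rook on h1.
White has 3 legal replies: Kg4, Kg3, Kg2.
In check but a legal move exists → not checkmate.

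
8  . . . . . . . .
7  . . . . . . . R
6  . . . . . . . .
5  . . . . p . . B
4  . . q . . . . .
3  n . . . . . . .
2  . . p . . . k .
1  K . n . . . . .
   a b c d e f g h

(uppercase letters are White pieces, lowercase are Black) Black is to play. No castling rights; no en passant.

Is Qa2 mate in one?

After Qa2: white king on a1; in check: yes, from the black queen on a2.
King squares — b1: attacked by Qa2; a2: attacked by Nc1; b2: attacked by Qa2.
White has no legal moves → checkmate.

yes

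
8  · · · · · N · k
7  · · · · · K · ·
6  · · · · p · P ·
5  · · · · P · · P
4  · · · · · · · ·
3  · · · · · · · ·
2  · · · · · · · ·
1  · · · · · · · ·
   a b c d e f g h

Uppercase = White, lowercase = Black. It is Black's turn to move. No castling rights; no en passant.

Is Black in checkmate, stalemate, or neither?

Black to move; black king on h8.
In check: no.
King squares — g7: attacked by Kf7; h7: attacked by Pg6; g8: attacked by Kf7.
Legal moves for Black: none.
Not in check and no legal moves → stalemate.

stalemate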